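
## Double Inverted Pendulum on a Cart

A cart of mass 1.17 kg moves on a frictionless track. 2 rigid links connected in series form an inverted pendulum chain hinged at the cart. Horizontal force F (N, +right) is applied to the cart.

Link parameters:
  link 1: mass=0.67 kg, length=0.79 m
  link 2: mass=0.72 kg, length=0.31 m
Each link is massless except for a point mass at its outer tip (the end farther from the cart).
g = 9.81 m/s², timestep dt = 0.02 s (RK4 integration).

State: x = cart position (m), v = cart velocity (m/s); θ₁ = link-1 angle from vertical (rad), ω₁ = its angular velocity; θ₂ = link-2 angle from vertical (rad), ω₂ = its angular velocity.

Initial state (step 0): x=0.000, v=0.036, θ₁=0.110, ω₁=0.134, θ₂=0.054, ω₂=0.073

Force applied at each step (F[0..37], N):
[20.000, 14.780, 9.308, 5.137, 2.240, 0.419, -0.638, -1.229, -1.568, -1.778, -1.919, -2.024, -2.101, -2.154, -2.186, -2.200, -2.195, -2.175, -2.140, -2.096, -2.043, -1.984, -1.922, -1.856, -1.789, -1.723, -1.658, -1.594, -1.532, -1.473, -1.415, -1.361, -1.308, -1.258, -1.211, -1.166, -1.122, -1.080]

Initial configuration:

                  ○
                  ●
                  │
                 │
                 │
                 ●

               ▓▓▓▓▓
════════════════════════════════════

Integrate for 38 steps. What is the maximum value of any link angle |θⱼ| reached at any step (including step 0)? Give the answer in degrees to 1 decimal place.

apply F[0]=+20.000 → step 1: x=0.004, v=0.348, θ₁=0.109, ω₁=-0.214, θ₂=0.055, ω₂=-0.012
apply F[1]=+14.780 → step 2: x=0.013, v=0.573, θ₁=0.103, ω₁=-0.456, θ₂=0.054, ω₂=-0.088
apply F[2]=+9.308 → step 3: x=0.026, v=0.709, θ₁=0.092, ω₁=-0.590, θ₂=0.051, ω₂=-0.149
apply F[3]=+5.137 → step 4: x=0.041, v=0.777, θ₁=0.080, ω₁=-0.645, θ₂=0.048, ω₂=-0.196
apply F[4]=+2.240 → step 5: x=0.056, v=0.799, θ₁=0.067, ω₁=-0.647, θ₂=0.043, ω₂=-0.232
apply F[5]=+0.419 → step 6: x=0.072, v=0.792, θ₁=0.054, ω₁=-0.619, θ₂=0.039, ω₂=-0.256
apply F[6]=-0.638 → step 7: x=0.088, v=0.771, θ₁=0.042, ω₁=-0.576, θ₂=0.033, ω₂=-0.272
apply F[7]=-1.229 → step 8: x=0.103, v=0.741, θ₁=0.031, ω₁=-0.529, θ₂=0.028, ω₂=-0.279
apply F[8]=-1.568 → step 9: x=0.118, v=0.709, θ₁=0.021, ω₁=-0.480, θ₂=0.022, ω₂=-0.281
apply F[9]=-1.778 → step 10: x=0.131, v=0.674, θ₁=0.012, ω₁=-0.434, θ₂=0.017, ω₂=-0.277
apply F[10]=-1.919 → step 11: x=0.145, v=0.640, θ₁=0.004, ω₁=-0.390, θ₂=0.011, ω₂=-0.269
apply F[11]=-2.024 → step 12: x=0.157, v=0.605, θ₁=-0.004, ω₁=-0.348, θ₂=0.006, ω₂=-0.259
apply F[12]=-2.101 → step 13: x=0.169, v=0.571, θ₁=-0.010, ω₁=-0.309, θ₂=0.001, ω₂=-0.245
apply F[13]=-2.154 → step 14: x=0.180, v=0.537, θ₁=-0.016, ω₁=-0.273, θ₂=-0.004, ω₂=-0.230
apply F[14]=-2.186 → step 15: x=0.190, v=0.504, θ₁=-0.021, ω₁=-0.239, θ₂=-0.008, ω₂=-0.214
apply F[15]=-2.200 → step 16: x=0.200, v=0.472, θ₁=-0.026, ω₁=-0.207, θ₂=-0.013, ω₂=-0.197
apply F[16]=-2.195 → step 17: x=0.209, v=0.441, θ₁=-0.029, ω₁=-0.178, θ₂=-0.016, ω₂=-0.180
apply F[17]=-2.175 → step 18: x=0.218, v=0.411, θ₁=-0.033, ω₁=-0.152, θ₂=-0.020, ω₂=-0.163
apply F[18]=-2.140 → step 19: x=0.226, v=0.382, θ₁=-0.035, ω₁=-0.127, θ₂=-0.023, ω₂=-0.146
apply F[19]=-2.096 → step 20: x=0.233, v=0.355, θ₁=-0.038, ω₁=-0.105, θ₂=-0.026, ω₂=-0.130
apply F[20]=-2.043 → step 21: x=0.240, v=0.329, θ₁=-0.040, ω₁=-0.085, θ₂=-0.028, ω₂=-0.114
apply F[21]=-1.984 → step 22: x=0.246, v=0.305, θ₁=-0.041, ω₁=-0.067, θ₂=-0.030, ω₂=-0.100
apply F[22]=-1.922 → step 23: x=0.252, v=0.282, θ₁=-0.042, ω₁=-0.052, θ₂=-0.032, ω₂=-0.086
apply F[23]=-1.856 → step 24: x=0.257, v=0.260, θ₁=-0.043, ω₁=-0.037, θ₂=-0.034, ω₂=-0.072
apply F[24]=-1.789 → step 25: x=0.262, v=0.240, θ₁=-0.044, ω₁=-0.025, θ₂=-0.035, ω₂=-0.060
apply F[25]=-1.723 → step 26: x=0.267, v=0.220, θ₁=-0.044, ω₁=-0.014, θ₂=-0.036, ω₂=-0.049
apply F[26]=-1.658 → step 27: x=0.271, v=0.202, θ₁=-0.045, ω₁=-0.005, θ₂=-0.037, ω₂=-0.038
apply F[27]=-1.594 → step 28: x=0.275, v=0.186, θ₁=-0.045, ω₁=0.004, θ₂=-0.038, ω₂=-0.029
apply F[28]=-1.532 → step 29: x=0.279, v=0.170, θ₁=-0.044, ω₁=0.011, θ₂=-0.038, ω₂=-0.020
apply F[29]=-1.473 → step 30: x=0.282, v=0.155, θ₁=-0.044, ω₁=0.017, θ₂=-0.038, ω₂=-0.012
apply F[30]=-1.415 → step 31: x=0.285, v=0.141, θ₁=-0.044, ω₁=0.022, θ₂=-0.039, ω₂=-0.005
apply F[31]=-1.361 → step 32: x=0.288, v=0.128, θ₁=-0.043, ω₁=0.027, θ₂=-0.039, ω₂=0.001
apply F[32]=-1.308 → step 33: x=0.290, v=0.116, θ₁=-0.043, ω₁=0.031, θ₂=-0.039, ω₂=0.007
apply F[33]=-1.258 → step 34: x=0.292, v=0.104, θ₁=-0.042, ω₁=0.034, θ₂=-0.038, ω₂=0.012
apply F[34]=-1.211 → step 35: x=0.294, v=0.093, θ₁=-0.041, ω₁=0.037, θ₂=-0.038, ω₂=0.016
apply F[35]=-1.166 → step 36: x=0.296, v=0.083, θ₁=-0.041, ω₁=0.039, θ₂=-0.038, ω₂=0.020
apply F[36]=-1.122 → step 37: x=0.297, v=0.073, θ₁=-0.040, ω₁=0.041, θ₂=-0.037, ω₂=0.023
apply F[37]=-1.080 → step 38: x=0.299, v=0.063, θ₁=-0.039, ω₁=0.042, θ₂=-0.037, ω₂=0.026
Max |angle| over trajectory = 0.110 rad = 6.3°.

Answer: 6.3°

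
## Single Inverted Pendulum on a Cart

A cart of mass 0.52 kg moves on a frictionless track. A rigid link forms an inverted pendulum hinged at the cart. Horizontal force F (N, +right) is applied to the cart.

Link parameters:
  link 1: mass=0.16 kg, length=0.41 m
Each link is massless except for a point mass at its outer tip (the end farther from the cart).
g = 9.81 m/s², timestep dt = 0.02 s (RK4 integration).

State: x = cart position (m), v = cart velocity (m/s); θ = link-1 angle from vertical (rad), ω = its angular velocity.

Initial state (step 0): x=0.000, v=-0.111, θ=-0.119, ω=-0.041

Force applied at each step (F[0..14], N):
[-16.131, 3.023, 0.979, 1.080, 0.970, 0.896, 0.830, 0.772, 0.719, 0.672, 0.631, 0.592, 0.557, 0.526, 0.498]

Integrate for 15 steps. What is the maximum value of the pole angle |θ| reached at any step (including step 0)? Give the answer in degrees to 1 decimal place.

Answer: 6.8°

Derivation:
apply F[0]=-16.131 → step 1: x=-0.008, v=-0.722, θ=-0.106, ω=1.385
apply F[1]=+3.023 → step 2: x=-0.022, v=-0.601, θ=-0.081, ω=1.047
apply F[2]=+0.979 → step 3: x=-0.033, v=-0.559, θ=-0.062, ω=0.911
apply F[3]=+1.080 → step 4: x=-0.044, v=-0.515, θ=-0.045, ω=0.777
apply F[4]=+0.970 → step 5: x=-0.054, v=-0.475, θ=-0.030, ω=0.663
apply F[5]=+0.896 → step 6: x=-0.063, v=-0.439, θ=-0.018, ω=0.564
apply F[6]=+0.830 → step 7: x=-0.071, v=-0.407, θ=-0.008, ω=0.478
apply F[7]=+0.772 → step 8: x=-0.079, v=-0.377, θ=0.001, ω=0.404
apply F[8]=+0.719 → step 9: x=-0.087, v=-0.349, θ=0.008, ω=0.339
apply F[9]=+0.672 → step 10: x=-0.093, v=-0.324, θ=0.015, ω=0.283
apply F[10]=+0.631 → step 11: x=-0.099, v=-0.301, θ=0.020, ω=0.235
apply F[11]=+0.592 → step 12: x=-0.105, v=-0.280, θ=0.024, ω=0.193
apply F[12]=+0.557 → step 13: x=-0.111, v=-0.260, θ=0.028, ω=0.157
apply F[13]=+0.526 → step 14: x=-0.116, v=-0.241, θ=0.030, ω=0.126
apply F[14]=+0.498 → step 15: x=-0.120, v=-0.224, θ=0.033, ω=0.099
Max |angle| over trajectory = 0.119 rad = 6.8°.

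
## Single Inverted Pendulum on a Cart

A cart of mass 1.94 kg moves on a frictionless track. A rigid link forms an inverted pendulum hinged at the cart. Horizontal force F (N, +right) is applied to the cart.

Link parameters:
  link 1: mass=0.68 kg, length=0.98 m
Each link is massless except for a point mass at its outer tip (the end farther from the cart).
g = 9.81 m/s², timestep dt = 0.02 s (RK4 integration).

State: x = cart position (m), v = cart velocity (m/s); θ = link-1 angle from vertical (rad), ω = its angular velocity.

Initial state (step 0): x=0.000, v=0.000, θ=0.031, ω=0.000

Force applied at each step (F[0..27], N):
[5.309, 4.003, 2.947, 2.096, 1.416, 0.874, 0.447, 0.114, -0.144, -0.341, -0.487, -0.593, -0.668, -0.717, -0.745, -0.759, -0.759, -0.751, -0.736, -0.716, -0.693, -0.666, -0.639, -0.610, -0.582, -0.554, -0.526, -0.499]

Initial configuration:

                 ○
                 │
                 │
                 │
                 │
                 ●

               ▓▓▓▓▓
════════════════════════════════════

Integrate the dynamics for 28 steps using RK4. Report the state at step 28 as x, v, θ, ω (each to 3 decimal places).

apply F[0]=+5.309 → step 1: x=0.001, v=0.053, θ=0.031, ω=-0.047
apply F[1]=+4.003 → step 2: x=0.002, v=0.092, θ=0.029, ω=-0.081
apply F[2]=+2.947 → step 3: x=0.004, v=0.120, θ=0.027, ω=-0.105
apply F[3]=+2.096 → step 4: x=0.007, v=0.140, θ=0.025, ω=-0.120
apply F[4]=+1.416 → step 5: x=0.010, v=0.153, θ=0.023, ω=-0.128
apply F[5]=+0.874 → step 6: x=0.013, v=0.161, θ=0.020, ω=-0.132
apply F[6]=+0.447 → step 7: x=0.016, v=0.164, θ=0.017, ω=-0.131
apply F[7]=+0.114 → step 8: x=0.019, v=0.164, θ=0.015, ω=-0.128
apply F[8]=-0.144 → step 9: x=0.023, v=0.161, θ=0.012, ω=-0.123
apply F[9]=-0.341 → step 10: x=0.026, v=0.157, θ=0.010, ω=-0.116
apply F[10]=-0.487 → step 11: x=0.029, v=0.152, θ=0.008, ω=-0.109
apply F[11]=-0.593 → step 12: x=0.032, v=0.145, θ=0.006, ω=-0.101
apply F[12]=-0.668 → step 13: x=0.035, v=0.138, θ=0.004, ω=-0.092
apply F[13]=-0.717 → step 14: x=0.037, v=0.130, θ=0.002, ω=-0.084
apply F[14]=-0.745 → step 15: x=0.040, v=0.122, θ=0.000, ω=-0.076
apply F[15]=-0.759 → step 16: x=0.042, v=0.115, θ=-0.001, ω=-0.068
apply F[16]=-0.759 → step 17: x=0.044, v=0.107, θ=-0.002, ω=-0.061
apply F[17]=-0.751 → step 18: x=0.046, v=0.099, θ=-0.004, ω=-0.054
apply F[18]=-0.736 → step 19: x=0.048, v=0.092, θ=-0.005, ω=-0.047
apply F[19]=-0.716 → step 20: x=0.050, v=0.085, θ=-0.005, ω=-0.041
apply F[20]=-0.693 → step 21: x=0.052, v=0.078, θ=-0.006, ω=-0.035
apply F[21]=-0.666 → step 22: x=0.053, v=0.072, θ=-0.007, ω=-0.030
apply F[22]=-0.639 → step 23: x=0.055, v=0.066, θ=-0.007, ω=-0.025
apply F[23]=-0.610 → step 24: x=0.056, v=0.060, θ=-0.008, ω=-0.021
apply F[24]=-0.582 → step 25: x=0.057, v=0.055, θ=-0.008, ω=-0.017
apply F[25]=-0.554 → step 26: x=0.058, v=0.050, θ=-0.009, ω=-0.013
apply F[26]=-0.526 → step 27: x=0.059, v=0.045, θ=-0.009, ω=-0.010
apply F[27]=-0.499 → step 28: x=0.060, v=0.040, θ=-0.009, ω=-0.007

Answer: x=0.060, v=0.040, θ=-0.009, ω=-0.007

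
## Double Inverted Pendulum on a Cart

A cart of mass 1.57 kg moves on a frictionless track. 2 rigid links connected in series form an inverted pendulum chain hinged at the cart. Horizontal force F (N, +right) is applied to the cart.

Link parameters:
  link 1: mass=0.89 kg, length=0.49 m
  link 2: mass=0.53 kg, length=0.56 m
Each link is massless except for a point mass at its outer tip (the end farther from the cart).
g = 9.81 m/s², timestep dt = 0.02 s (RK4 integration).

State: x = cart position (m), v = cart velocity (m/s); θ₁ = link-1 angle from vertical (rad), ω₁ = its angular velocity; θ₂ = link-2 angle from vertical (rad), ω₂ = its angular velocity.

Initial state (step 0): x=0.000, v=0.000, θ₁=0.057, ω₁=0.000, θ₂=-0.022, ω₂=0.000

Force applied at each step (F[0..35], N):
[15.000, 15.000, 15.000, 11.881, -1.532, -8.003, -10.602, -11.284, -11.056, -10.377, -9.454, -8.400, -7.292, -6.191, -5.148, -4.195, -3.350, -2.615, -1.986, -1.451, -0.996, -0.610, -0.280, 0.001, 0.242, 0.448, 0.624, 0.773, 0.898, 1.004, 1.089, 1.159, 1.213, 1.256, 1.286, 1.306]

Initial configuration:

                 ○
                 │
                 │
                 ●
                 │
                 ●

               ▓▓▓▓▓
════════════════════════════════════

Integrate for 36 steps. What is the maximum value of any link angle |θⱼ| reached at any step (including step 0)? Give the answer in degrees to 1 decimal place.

Answer: 5.6°

Derivation:
apply F[0]=+15.000 → step 1: x=0.002, v=0.181, θ₁=0.054, ω₁=-0.327, θ₂=-0.022, ω₂=-0.046
apply F[1]=+15.000 → step 2: x=0.007, v=0.363, θ₁=0.044, ω₁=-0.660, θ₂=-0.024, ω₂=-0.087
apply F[2]=+15.000 → step 3: x=0.016, v=0.547, θ₁=0.027, ω₁=-1.008, θ₂=-0.026, ω₂=-0.121
apply F[3]=+11.881 → step 4: x=0.029, v=0.696, θ₁=0.004, ω₁=-1.295, θ₂=-0.029, ω₂=-0.144
apply F[4]=-1.532 → step 5: x=0.042, v=0.678, θ₁=-0.021, ω₁=-1.257, θ₂=-0.032, ω₂=-0.155
apply F[5]=-8.003 → step 6: x=0.055, v=0.582, θ₁=-0.044, ω₁=-1.073, θ₂=-0.035, ω₂=-0.155
apply F[6]=-10.602 → step 7: x=0.065, v=0.456, θ₁=-0.064, ω₁=-0.844, θ₂=-0.038, ω₂=-0.145
apply F[7]=-11.284 → step 8: x=0.073, v=0.325, θ₁=-0.078, ω₁=-0.614, θ₂=-0.040, ω₂=-0.127
apply F[8]=-11.056 → step 9: x=0.079, v=0.200, θ₁=-0.088, ω₁=-0.402, θ₂=-0.043, ω₂=-0.102
apply F[9]=-10.377 → step 10: x=0.081, v=0.084, θ₁=-0.094, ω₁=-0.217, θ₂=-0.045, ω₂=-0.074
apply F[10]=-9.454 → step 11: x=0.082, v=-0.018, θ₁=-0.097, ω₁=-0.059, θ₂=-0.046, ω₂=-0.045
apply F[11]=-8.400 → step 12: x=0.081, v=-0.107, θ₁=-0.097, ω₁=0.070, θ₂=-0.046, ω₂=-0.015
apply F[12]=-7.292 → step 13: x=0.078, v=-0.183, θ₁=-0.095, ω₁=0.173, θ₂=-0.046, ω₂=0.014
apply F[13]=-6.191 → step 14: x=0.074, v=-0.245, θ₁=-0.090, ω₁=0.250, θ₂=-0.046, ω₂=0.040
apply F[14]=-5.148 → step 15: x=0.068, v=-0.295, θ₁=-0.085, ω₁=0.306, θ₂=-0.045, ω₂=0.064
apply F[15]=-4.195 → step 16: x=0.062, v=-0.333, θ₁=-0.078, ω₁=0.344, θ₂=-0.043, ω₂=0.086
apply F[16]=-3.350 → step 17: x=0.055, v=-0.363, θ₁=-0.071, ω₁=0.366, θ₂=-0.041, ω₂=0.104
apply F[17]=-2.615 → step 18: x=0.047, v=-0.384, θ₁=-0.064, ω₁=0.376, θ₂=-0.039, ω₂=0.119
apply F[18]=-1.986 → step 19: x=0.040, v=-0.399, θ₁=-0.056, ω₁=0.376, θ₂=-0.037, ω₂=0.132
apply F[19]=-1.451 → step 20: x=0.032, v=-0.408, θ₁=-0.049, ω₁=0.370, θ₂=-0.034, ω₂=0.141
apply F[20]=-0.996 → step 21: x=0.023, v=-0.413, θ₁=-0.042, ω₁=0.358, θ₂=-0.031, ω₂=0.149
apply F[21]=-0.610 → step 22: x=0.015, v=-0.414, θ₁=-0.035, ω₁=0.343, θ₂=-0.028, ω₂=0.154
apply F[22]=-0.280 → step 23: x=0.007, v=-0.412, θ₁=-0.028, ω₁=0.325, θ₂=-0.025, ω₂=0.156
apply F[23]=+0.001 → step 24: x=-0.001, v=-0.407, θ₁=-0.022, ω₁=0.306, θ₂=-0.022, ω₂=0.157
apply F[24]=+0.242 → step 25: x=-0.009, v=-0.401, θ₁=-0.016, ω₁=0.285, θ₂=-0.018, ω₂=0.157
apply F[25]=+0.448 → step 26: x=-0.017, v=-0.393, θ₁=-0.010, ω₁=0.265, θ₂=-0.015, ω₂=0.155
apply F[26]=+0.624 → step 27: x=-0.025, v=-0.384, θ₁=-0.005, ω₁=0.244, θ₂=-0.012, ω₂=0.151
apply F[27]=+0.773 → step 28: x=-0.033, v=-0.373, θ₁=-0.001, ω₁=0.223, θ₂=-0.009, ω₂=0.147
apply F[28]=+0.898 → step 29: x=-0.040, v=-0.362, θ₁=0.004, ω₁=0.203, θ₂=-0.006, ω₂=0.142
apply F[29]=+1.004 → step 30: x=-0.047, v=-0.350, θ₁=0.007, ω₁=0.184, θ₂=-0.004, ω₂=0.136
apply F[30]=+1.089 → step 31: x=-0.054, v=-0.338, θ₁=0.011, ω₁=0.165, θ₂=-0.001, ω₂=0.129
apply F[31]=+1.159 → step 32: x=-0.061, v=-0.325, θ₁=0.014, ω₁=0.148, θ₂=0.001, ω₂=0.122
apply F[32]=+1.213 → step 33: x=-0.067, v=-0.313, θ₁=0.017, ω₁=0.131, θ₂=0.004, ω₂=0.115
apply F[33]=+1.256 → step 34: x=-0.073, v=-0.300, θ₁=0.019, ω₁=0.116, θ₂=0.006, ω₂=0.108
apply F[34]=+1.286 → step 35: x=-0.079, v=-0.287, θ₁=0.022, ω₁=0.101, θ₂=0.008, ω₂=0.100
apply F[35]=+1.306 → step 36: x=-0.085, v=-0.275, θ₁=0.023, ω₁=0.087, θ₂=0.010, ω₂=0.093
Max |angle| over trajectory = 0.097 rad = 5.6°.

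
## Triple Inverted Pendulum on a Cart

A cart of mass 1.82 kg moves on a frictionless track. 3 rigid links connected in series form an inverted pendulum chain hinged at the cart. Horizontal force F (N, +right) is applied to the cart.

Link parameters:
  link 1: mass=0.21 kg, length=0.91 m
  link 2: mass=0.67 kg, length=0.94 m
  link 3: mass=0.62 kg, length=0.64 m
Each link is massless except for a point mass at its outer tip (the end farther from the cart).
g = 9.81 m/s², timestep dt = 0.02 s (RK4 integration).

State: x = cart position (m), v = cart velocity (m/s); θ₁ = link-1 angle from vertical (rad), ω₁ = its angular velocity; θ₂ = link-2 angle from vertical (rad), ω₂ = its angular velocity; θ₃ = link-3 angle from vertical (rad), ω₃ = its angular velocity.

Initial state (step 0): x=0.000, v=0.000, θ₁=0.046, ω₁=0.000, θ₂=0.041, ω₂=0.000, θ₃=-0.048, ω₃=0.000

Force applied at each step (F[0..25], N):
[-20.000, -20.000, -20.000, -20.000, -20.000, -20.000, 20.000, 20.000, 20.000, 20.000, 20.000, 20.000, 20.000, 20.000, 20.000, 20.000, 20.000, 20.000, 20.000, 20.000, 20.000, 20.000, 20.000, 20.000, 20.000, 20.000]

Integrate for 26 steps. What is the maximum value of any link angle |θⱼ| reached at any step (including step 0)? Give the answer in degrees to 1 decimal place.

apply F[0]=-20.000 → step 1: x=-0.002, v=-0.227, θ₁=0.049, ω₁=0.266, θ₂=0.041, ω₂=0.008, θ₃=-0.048, ω₃=-0.049
apply F[1]=-20.000 → step 2: x=-0.009, v=-0.454, θ₁=0.057, ω₁=0.541, θ₂=0.041, ω₂=0.009, θ₃=-0.050, ω₃=-0.098
apply F[2]=-20.000 → step 3: x=-0.020, v=-0.683, θ₁=0.070, ω₁=0.830, θ₂=0.041, ω₂=-0.004, θ₃=-0.052, ω₃=-0.145
apply F[3]=-20.000 → step 4: x=-0.036, v=-0.913, θ₁=0.090, ω₁=1.140, θ₂=0.041, ω₂=-0.035, θ₃=-0.056, ω₃=-0.190
apply F[4]=-20.000 → step 5: x=-0.057, v=-1.144, θ₁=0.116, ω₁=1.471, θ₂=0.040, ω₂=-0.086, θ₃=-0.060, ω₃=-0.230
apply F[5]=-20.000 → step 6: x=-0.082, v=-1.376, θ₁=0.149, ω₁=1.818, θ₂=0.037, ω₂=-0.151, θ₃=-0.065, ω₃=-0.262
apply F[6]=+20.000 → step 7: x=-0.108, v=-1.176, θ₁=0.185, ω₁=1.769, θ₂=0.033, ω₂=-0.285, θ₃=-0.071, ω₃=-0.308
apply F[7]=+20.000 → step 8: x=-0.129, v=-0.981, θ₁=0.220, ω₁=1.765, θ₂=0.026, ω₂=-0.459, θ₃=-0.077, ω₃=-0.353
apply F[8]=+20.000 → step 9: x=-0.147, v=-0.787, θ₁=0.256, ω₁=1.797, θ₂=0.015, ω₂=-0.665, θ₃=-0.085, ω₃=-0.392
apply F[9]=+20.000 → step 10: x=-0.161, v=-0.593, θ₁=0.292, ω₁=1.851, θ₂=-0.001, ω₂=-0.892, θ₃=-0.093, ω₃=-0.425
apply F[10]=+20.000 → step 11: x=-0.171, v=-0.399, θ₁=0.330, ω₁=1.914, θ₂=-0.021, ω₂=-1.129, θ₃=-0.102, ω₃=-0.449
apply F[11]=+20.000 → step 12: x=-0.177, v=-0.204, θ₁=0.369, ω₁=1.973, θ₂=-0.046, ω₂=-1.364, θ₃=-0.111, ω₃=-0.465
apply F[12]=+20.000 → step 13: x=-0.179, v=-0.006, θ₁=0.409, ω₁=2.020, θ₂=-0.076, ω₂=-1.592, θ₃=-0.120, ω₃=-0.475
apply F[13]=+20.000 → step 14: x=-0.177, v=0.195, θ₁=0.449, ω₁=2.050, θ₂=-0.110, ω₂=-1.807, θ₃=-0.130, ω₃=-0.479
apply F[14]=+20.000 → step 15: x=-0.171, v=0.397, θ₁=0.490, ω₁=2.061, θ₂=-0.148, ω₂=-2.010, θ₃=-0.139, ω₃=-0.480
apply F[15]=+20.000 → step 16: x=-0.161, v=0.600, θ₁=0.532, ω₁=2.053, θ₂=-0.190, ω₂=-2.201, θ₃=-0.149, ω₃=-0.478
apply F[16]=+20.000 → step 17: x=-0.147, v=0.805, θ₁=0.572, ω₁=2.025, θ₂=-0.236, ω₂=-2.383, θ₃=-0.158, ω₃=-0.477
apply F[17]=+20.000 → step 18: x=-0.129, v=1.011, θ₁=0.612, ω₁=1.979, θ₂=-0.285, ω₂=-2.561, θ₃=-0.168, ω₃=-0.475
apply F[18]=+20.000 → step 19: x=-0.107, v=1.217, θ₁=0.651, ω₁=1.913, θ₂=-0.338, ω₂=-2.736, θ₃=-0.177, ω₃=-0.476
apply F[19]=+20.000 → step 20: x=-0.080, v=1.422, θ₁=0.689, ω₁=1.828, θ₂=-0.395, ω₂=-2.913, θ₃=-0.187, ω₃=-0.480
apply F[20]=+20.000 → step 21: x=-0.050, v=1.628, θ₁=0.724, ω₁=1.721, θ₂=-0.455, ω₂=-3.096, θ₃=-0.197, ω₃=-0.489
apply F[21]=+20.000 → step 22: x=-0.015, v=1.832, θ₁=0.758, ω₁=1.589, θ₂=-0.519, ω₂=-3.288, θ₃=-0.207, ω₃=-0.504
apply F[22]=+20.000 → step 23: x=0.024, v=2.035, θ₁=0.788, ω₁=1.428, θ₂=-0.586, ω₂=-3.493, θ₃=-0.217, ω₃=-0.527
apply F[23]=+20.000 → step 24: x=0.066, v=2.237, θ₁=0.814, ω₁=1.234, θ₂=-0.658, ω₂=-3.716, θ₃=-0.228, ω₃=-0.562
apply F[24]=+20.000 → step 25: x=0.113, v=2.435, θ₁=0.837, ω₁=0.998, θ₂=-0.735, ω₂=-3.962, θ₃=-0.240, ω₃=-0.611
apply F[25]=+20.000 → step 26: x=0.164, v=2.631, θ₁=0.854, ω₁=0.714, θ₂=-0.817, ω₂=-4.236, θ₃=-0.252, ω₃=-0.679
Max |angle| over trajectory = 0.854 rad = 48.9°.

Answer: 48.9°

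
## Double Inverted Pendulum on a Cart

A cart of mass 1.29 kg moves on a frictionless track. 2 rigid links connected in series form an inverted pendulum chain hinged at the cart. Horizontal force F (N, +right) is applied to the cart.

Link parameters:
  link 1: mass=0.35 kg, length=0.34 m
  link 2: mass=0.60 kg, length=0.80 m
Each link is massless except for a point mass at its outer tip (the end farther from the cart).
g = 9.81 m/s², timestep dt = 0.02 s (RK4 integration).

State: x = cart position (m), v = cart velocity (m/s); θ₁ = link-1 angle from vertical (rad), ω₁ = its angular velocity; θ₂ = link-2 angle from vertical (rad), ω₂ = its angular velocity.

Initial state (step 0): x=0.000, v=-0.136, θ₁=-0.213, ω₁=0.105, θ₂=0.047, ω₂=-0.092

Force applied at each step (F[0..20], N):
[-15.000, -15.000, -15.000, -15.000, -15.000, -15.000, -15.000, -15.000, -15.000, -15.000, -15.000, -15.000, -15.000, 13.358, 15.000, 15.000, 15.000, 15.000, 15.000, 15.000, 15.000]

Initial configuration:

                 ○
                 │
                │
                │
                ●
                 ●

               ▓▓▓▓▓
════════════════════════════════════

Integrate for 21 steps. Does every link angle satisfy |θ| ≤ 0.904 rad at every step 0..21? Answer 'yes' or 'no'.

Answer: no

Derivation:
apply F[0]=-15.000 → step 1: x=-0.005, v=-0.336, θ₁=-0.209, ω₁=0.298, θ₂=0.047, ω₂=0.090
apply F[1]=-15.000 → step 2: x=-0.013, v=-0.537, θ₁=-0.201, ω₁=0.504, θ₂=0.051, ω₂=0.268
apply F[2]=-15.000 → step 3: x=-0.026, v=-0.740, θ₁=-0.189, ω₁=0.730, θ₂=0.058, ω₂=0.441
apply F[3]=-15.000 → step 4: x=-0.043, v=-0.946, θ₁=-0.172, ω₁=0.986, θ₂=0.068, ω₂=0.606
apply F[4]=-15.000 → step 5: x=-0.064, v=-1.156, θ₁=-0.149, ω₁=1.281, θ₂=0.082, ω₂=0.761
apply F[5]=-15.000 → step 6: x=-0.089, v=-1.370, θ₁=-0.120, ω₁=1.628, θ₂=0.098, ω₂=0.902
apply F[6]=-15.000 → step 7: x=-0.119, v=-1.589, θ₁=-0.083, ω₁=2.039, θ₂=0.118, ω₂=1.024
apply F[7]=-15.000 → step 8: x=-0.153, v=-1.815, θ₁=-0.038, ω₁=2.528, θ₂=0.139, ω₂=1.122
apply F[8]=-15.000 → step 9: x=-0.192, v=-2.046, θ₁=0.018, ω₁=3.108, θ₂=0.162, ω₂=1.191
apply F[9]=-15.000 → step 10: x=-0.235, v=-2.282, θ₁=0.087, ω₁=3.781, θ₂=0.187, ω₂=1.228
apply F[10]=-15.000 → step 11: x=-0.283, v=-2.517, θ₁=0.170, ω₁=4.531, θ₂=0.211, ω₂=1.236
apply F[11]=-15.000 → step 12: x=-0.335, v=-2.743, θ₁=0.268, ω₁=5.304, θ₂=0.236, ω₂=1.237
apply F[12]=-15.000 → step 13: x=-0.392, v=-2.949, θ₁=0.382, ω₁=6.012, θ₂=0.261, ω₂=1.268
apply F[13]=+13.358 → step 14: x=-0.449, v=-2.746, θ₁=0.499, ω₁=5.724, θ₂=0.286, ω₂=1.259
apply F[14]=+15.000 → step 15: x=-0.502, v=-2.531, θ₁=0.611, ω₁=5.536, θ₂=0.311, ω₂=1.220
apply F[15]=+15.000 → step 16: x=-0.551, v=-2.323, θ₁=0.721, ω₁=5.482, θ₂=0.335, ω₂=1.159
apply F[16]=+15.000 → step 17: x=-0.595, v=-2.117, θ₁=0.831, ω₁=5.536, θ₂=0.358, ω₂=1.087
apply F[17]=+15.000 → step 18: x=-0.635, v=-1.909, θ₁=0.943, ω₁=5.676, θ₂=0.378, ω₂=1.013
apply F[18]=+15.000 → step 19: x=-0.671, v=-1.697, θ₁=1.059, ω₁=5.883, θ₂=0.398, ω₂=0.951
apply F[19]=+15.000 → step 20: x=-0.703, v=-1.476, θ₁=1.179, ω₁=6.148, θ₂=0.417, ω₂=0.911
apply F[20]=+15.000 → step 21: x=-0.730, v=-1.246, θ₁=1.305, ω₁=6.465, θ₂=0.435, ω₂=0.904
Max |angle| over trajectory = 1.305 rad; bound = 0.904 → exceeded.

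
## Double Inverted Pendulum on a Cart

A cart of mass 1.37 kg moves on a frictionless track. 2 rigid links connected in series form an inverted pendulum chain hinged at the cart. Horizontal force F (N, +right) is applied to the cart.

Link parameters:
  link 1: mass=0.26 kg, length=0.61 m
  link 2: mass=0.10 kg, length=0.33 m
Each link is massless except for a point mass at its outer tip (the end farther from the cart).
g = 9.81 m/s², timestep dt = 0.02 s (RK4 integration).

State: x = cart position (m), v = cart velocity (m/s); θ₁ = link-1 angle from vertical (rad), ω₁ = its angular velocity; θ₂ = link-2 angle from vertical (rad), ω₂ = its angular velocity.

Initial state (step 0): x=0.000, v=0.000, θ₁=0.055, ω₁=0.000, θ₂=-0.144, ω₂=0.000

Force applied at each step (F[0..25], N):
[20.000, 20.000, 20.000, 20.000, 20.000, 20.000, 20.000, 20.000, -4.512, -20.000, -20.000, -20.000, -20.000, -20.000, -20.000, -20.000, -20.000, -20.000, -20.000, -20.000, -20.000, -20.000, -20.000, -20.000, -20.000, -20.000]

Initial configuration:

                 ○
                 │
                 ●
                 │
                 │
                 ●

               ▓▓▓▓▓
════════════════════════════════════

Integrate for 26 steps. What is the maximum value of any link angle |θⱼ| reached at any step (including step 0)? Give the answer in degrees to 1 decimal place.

apply F[0]=+20.000 → step 1: x=0.003, v=0.289, θ₁=0.051, ω₁=-0.431, θ₂=-0.146, ω₂=-0.171
apply F[1]=+20.000 → step 2: x=0.012, v=0.579, θ₁=0.038, ω₁=-0.867, θ₂=-0.151, ω₂=-0.333
apply F[2]=+20.000 → step 3: x=0.026, v=0.869, θ₁=0.016, ω₁=-1.313, θ₂=-0.159, ω₂=-0.475
apply F[3]=+20.000 → step 4: x=0.046, v=1.161, θ₁=-0.015, ω₁=-1.774, θ₂=-0.170, ω₂=-0.589
apply F[4]=+20.000 → step 5: x=0.072, v=1.454, θ₁=-0.055, ω₁=-2.254, θ₂=-0.182, ω₂=-0.669
apply F[5]=+20.000 → step 6: x=0.105, v=1.748, θ₁=-0.105, ω₁=-2.753, θ₂=-0.196, ω₂=-0.713
apply F[6]=+20.000 → step 7: x=0.142, v=2.042, θ₁=-0.165, ω₁=-3.271, θ₂=-0.211, ω₂=-0.727
apply F[7]=+20.000 → step 8: x=0.186, v=2.332, θ₁=-0.236, ω₁=-3.802, θ₂=-0.225, ω₂=-0.726
apply F[8]=-4.512 → step 9: x=0.232, v=2.269, θ₁=-0.312, ω₁=-3.789, θ₂=-0.240, ω₂=-0.721
apply F[9]=-20.000 → step 10: x=0.275, v=1.987, θ₁=-0.385, ω₁=-3.474, θ₂=-0.254, ω₂=-0.670
apply F[10]=-20.000 → step 11: x=0.312, v=1.712, θ₁=-0.451, ω₁=-3.206, θ₂=-0.266, ω₂=-0.568
apply F[11]=-20.000 → step 12: x=0.343, v=1.442, θ₁=-0.513, ω₁=-2.986, θ₂=-0.276, ω₂=-0.410
apply F[12]=-20.000 → step 13: x=0.369, v=1.176, θ₁=-0.571, ω₁=-2.811, θ₂=-0.282, ω₂=-0.195
apply F[13]=-20.000 → step 14: x=0.390, v=0.916, θ₁=-0.626, ω₁=-2.678, θ₂=-0.283, ω₂=0.078
apply F[14]=-20.000 → step 15: x=0.406, v=0.658, θ₁=-0.678, ω₁=-2.584, θ₂=-0.279, ω₂=0.408
apply F[15]=-20.000 → step 16: x=0.417, v=0.404, θ₁=-0.729, ω₁=-2.526, θ₂=-0.267, ω₂=0.792
apply F[16]=-20.000 → step 17: x=0.422, v=0.151, θ₁=-0.780, ω₁=-2.501, θ₂=-0.247, ω₂=1.229
apply F[17]=-20.000 → step 18: x=0.423, v=-0.101, θ₁=-0.830, ω₁=-2.504, θ₂=-0.217, ω₂=1.714
apply F[18]=-20.000 → step 19: x=0.418, v=-0.352, θ₁=-0.880, ω₁=-2.532, θ₂=-0.178, ω₂=2.241
apply F[19]=-20.000 → step 20: x=0.409, v=-0.603, θ₁=-0.931, ω₁=-2.579, θ₂=-0.127, ω₂=2.801
apply F[20]=-20.000 → step 21: x=0.394, v=-0.856, θ₁=-0.983, ω₁=-2.639, θ₂=-0.065, ω₂=3.386
apply F[21]=-20.000 → step 22: x=0.374, v=-1.109, θ₁=-1.037, ω₁=-2.706, θ₂=0.008, ω₂=3.987
apply F[22]=-20.000 → step 23: x=0.350, v=-1.364, θ₁=-1.091, ω₁=-2.775, θ₂=0.094, ω₂=4.594
apply F[23]=-20.000 → step 24: x=0.320, v=-1.620, θ₁=-1.148, ω₁=-2.841, θ₂=0.192, ω₂=5.205
apply F[24]=-20.000 → step 25: x=0.285, v=-1.876, θ₁=-1.205, ω₁=-2.899, θ₂=0.302, ω₂=5.818
apply F[25]=-20.000 → step 26: x=0.245, v=-2.132, θ₁=-1.264, ω₁=-2.950, θ₂=0.425, ω₂=6.434
Max |angle| over trajectory = 1.264 rad = 72.4°.

Answer: 72.4°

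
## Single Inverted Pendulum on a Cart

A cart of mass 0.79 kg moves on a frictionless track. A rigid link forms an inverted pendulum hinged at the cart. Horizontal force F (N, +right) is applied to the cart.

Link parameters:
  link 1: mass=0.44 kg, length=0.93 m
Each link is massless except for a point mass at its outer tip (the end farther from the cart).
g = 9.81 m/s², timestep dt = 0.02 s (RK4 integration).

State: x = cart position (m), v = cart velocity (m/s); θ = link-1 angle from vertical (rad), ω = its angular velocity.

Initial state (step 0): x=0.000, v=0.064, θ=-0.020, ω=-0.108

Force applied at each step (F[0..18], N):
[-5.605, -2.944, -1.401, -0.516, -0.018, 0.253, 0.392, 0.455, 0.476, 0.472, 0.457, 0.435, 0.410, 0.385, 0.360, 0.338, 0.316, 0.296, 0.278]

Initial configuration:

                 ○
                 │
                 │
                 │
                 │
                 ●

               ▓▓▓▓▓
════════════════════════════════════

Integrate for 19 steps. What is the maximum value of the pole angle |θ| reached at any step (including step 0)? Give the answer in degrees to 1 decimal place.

Answer: 1.2°

Derivation:
apply F[0]=-5.605 → step 1: x=-0.000, v=-0.076, θ=-0.021, ω=0.038
apply F[1]=-2.944 → step 2: x=-0.002, v=-0.148, θ=-0.019, ω=0.111
apply F[2]=-1.401 → step 3: x=-0.006, v=-0.181, θ=-0.017, ω=0.143
apply F[3]=-0.516 → step 4: x=-0.009, v=-0.193, θ=-0.014, ω=0.153
apply F[4]=-0.018 → step 5: x=-0.013, v=-0.192, θ=-0.011, ω=0.149
apply F[5]=+0.253 → step 6: x=-0.017, v=-0.185, θ=-0.008, ω=0.139
apply F[6]=+0.392 → step 7: x=-0.021, v=-0.174, θ=-0.005, ω=0.126
apply F[7]=+0.455 → step 8: x=-0.024, v=-0.162, θ=-0.003, ω=0.113
apply F[8]=+0.476 → step 9: x=-0.027, v=-0.150, θ=-0.001, ω=0.099
apply F[9]=+0.472 → step 10: x=-0.030, v=-0.138, θ=0.001, ω=0.086
apply F[10]=+0.457 → step 11: x=-0.033, v=-0.126, θ=0.003, ω=0.075
apply F[11]=+0.435 → step 12: x=-0.035, v=-0.116, θ=0.004, ω=0.064
apply F[12]=+0.410 → step 13: x=-0.037, v=-0.106, θ=0.005, ω=0.054
apply F[13]=+0.385 → step 14: x=-0.039, v=-0.097, θ=0.006, ω=0.046
apply F[14]=+0.360 → step 15: x=-0.041, v=-0.089, θ=0.007, ω=0.038
apply F[15]=+0.338 → step 16: x=-0.043, v=-0.081, θ=0.008, ω=0.031
apply F[16]=+0.316 → step 17: x=-0.044, v=-0.074, θ=0.008, ω=0.026
apply F[17]=+0.296 → step 18: x=-0.046, v=-0.067, θ=0.009, ω=0.020
apply F[18]=+0.278 → step 19: x=-0.047, v=-0.061, θ=0.009, ω=0.016
Max |angle| over trajectory = 0.021 rad = 1.2°.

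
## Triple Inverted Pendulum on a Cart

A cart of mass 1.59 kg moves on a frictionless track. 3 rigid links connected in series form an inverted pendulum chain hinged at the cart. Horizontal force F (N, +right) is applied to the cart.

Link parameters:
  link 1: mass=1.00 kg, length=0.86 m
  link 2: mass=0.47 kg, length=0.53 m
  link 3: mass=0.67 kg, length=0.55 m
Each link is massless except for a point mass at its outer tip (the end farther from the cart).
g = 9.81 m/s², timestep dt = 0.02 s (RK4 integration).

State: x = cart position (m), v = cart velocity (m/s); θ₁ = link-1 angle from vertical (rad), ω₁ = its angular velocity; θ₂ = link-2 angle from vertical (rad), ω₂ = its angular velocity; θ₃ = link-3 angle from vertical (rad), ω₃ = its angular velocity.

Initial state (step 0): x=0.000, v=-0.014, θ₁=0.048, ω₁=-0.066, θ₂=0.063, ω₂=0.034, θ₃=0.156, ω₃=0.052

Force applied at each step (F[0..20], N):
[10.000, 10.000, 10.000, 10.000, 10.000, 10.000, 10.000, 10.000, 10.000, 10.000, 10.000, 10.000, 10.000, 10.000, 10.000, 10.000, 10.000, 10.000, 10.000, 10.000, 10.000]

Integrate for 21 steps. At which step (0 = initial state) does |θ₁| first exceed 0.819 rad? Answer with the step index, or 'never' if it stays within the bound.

apply F[0]=+10.000 → step 1: x=0.001, v=0.099, θ₁=0.045, ω₁=-0.191, θ₂=0.063, ω₂=-0.002, θ₃=0.158, ω₃=0.134
apply F[1]=+10.000 → step 2: x=0.004, v=0.213, θ₁=0.040, ω₁=-0.319, θ₂=0.063, ω₂=-0.037, θ₃=0.161, ω₃=0.217
apply F[2]=+10.000 → step 3: x=0.009, v=0.330, θ₁=0.033, ω₁=-0.452, θ₂=0.062, ω₂=-0.069, θ₃=0.167, ω₃=0.304
apply F[3]=+10.000 → step 4: x=0.017, v=0.448, θ₁=0.022, ω₁=-0.592, θ₂=0.060, ω₂=-0.098, θ₃=0.174, ω₃=0.395
apply F[4]=+10.000 → step 5: x=0.027, v=0.570, θ₁=0.009, ω₁=-0.741, θ₂=0.058, ω₂=-0.124, θ₃=0.182, ω₃=0.492
apply F[5]=+10.000 → step 6: x=0.040, v=0.696, θ₁=-0.008, ω₁=-0.900, θ₂=0.055, ω₂=-0.145, θ₃=0.193, ω₃=0.594
apply F[6]=+10.000 → step 7: x=0.055, v=0.825, θ₁=-0.027, ω₁=-1.070, θ₂=0.052, ω₂=-0.160, θ₃=0.206, ω₃=0.701
apply F[7]=+10.000 → step 8: x=0.073, v=0.959, θ₁=-0.050, ω₁=-1.253, θ₂=0.049, ω₂=-0.168, θ₃=0.221, ω₃=0.813
apply F[8]=+10.000 → step 9: x=0.094, v=1.098, θ₁=-0.077, ω₁=-1.449, θ₂=0.046, ω₂=-0.168, θ₃=0.239, ω₃=0.925
apply F[9]=+10.000 → step 10: x=0.117, v=1.240, θ₁=-0.108, ω₁=-1.656, θ₂=0.042, ω₂=-0.160, θ₃=0.258, ω₃=1.036
apply F[10]=+10.000 → step 11: x=0.143, v=1.384, θ₁=-0.144, ω₁=-1.874, θ₂=0.039, ω₂=-0.143, θ₃=0.280, ω₃=1.138
apply F[11]=+10.000 → step 12: x=0.172, v=1.529, θ₁=-0.183, ω₁=-2.099, θ₂=0.037, ω₂=-0.119, θ₃=0.304, ω₃=1.227
apply F[12]=+10.000 → step 13: x=0.204, v=1.673, θ₁=-0.228, ω₁=-2.327, θ₂=0.034, ω₂=-0.091, θ₃=0.329, ω₃=1.295
apply F[13]=+10.000 → step 14: x=0.239, v=1.813, θ₁=-0.277, ω₁=-2.553, θ₂=0.033, ω₂=-0.063, θ₃=0.355, ω₃=1.339
apply F[14]=+10.000 → step 15: x=0.277, v=1.945, θ₁=-0.330, ω₁=-2.773, θ₂=0.032, ω₂=-0.042, θ₃=0.382, ω₃=1.354
apply F[15]=+10.000 → step 16: x=0.317, v=2.068, θ₁=-0.387, ω₁=-2.982, θ₂=0.031, ω₂=-0.034, θ₃=0.409, ω₃=1.339
apply F[16]=+10.000 → step 17: x=0.359, v=2.180, θ₁=-0.449, ω₁=-3.178, θ₂=0.030, ω₂=-0.048, θ₃=0.436, ω₃=1.296
apply F[17]=+10.000 → step 18: x=0.404, v=2.278, θ₁=-0.514, ω₁=-3.360, θ₂=0.029, ω₂=-0.088, θ₃=0.461, ω₃=1.227
apply F[18]=+10.000 → step 19: x=0.451, v=2.363, θ₁=-0.583, ω₁=-3.529, θ₂=0.027, ω₂=-0.161, θ₃=0.485, ω₃=1.137
apply F[19]=+10.000 → step 20: x=0.499, v=2.433, θ₁=-0.655, ω₁=-3.685, θ₂=0.022, ω₂=-0.270, θ₃=0.506, ω₃=1.030
apply F[20]=+10.000 → step 21: x=0.548, v=2.488, θ₁=-0.731, ω₁=-3.830, θ₂=0.016, ω₂=-0.418, θ₃=0.526, ω₃=0.911
max |θ₁| = 0.731 ≤ 0.819 over all 22 states.

Answer: never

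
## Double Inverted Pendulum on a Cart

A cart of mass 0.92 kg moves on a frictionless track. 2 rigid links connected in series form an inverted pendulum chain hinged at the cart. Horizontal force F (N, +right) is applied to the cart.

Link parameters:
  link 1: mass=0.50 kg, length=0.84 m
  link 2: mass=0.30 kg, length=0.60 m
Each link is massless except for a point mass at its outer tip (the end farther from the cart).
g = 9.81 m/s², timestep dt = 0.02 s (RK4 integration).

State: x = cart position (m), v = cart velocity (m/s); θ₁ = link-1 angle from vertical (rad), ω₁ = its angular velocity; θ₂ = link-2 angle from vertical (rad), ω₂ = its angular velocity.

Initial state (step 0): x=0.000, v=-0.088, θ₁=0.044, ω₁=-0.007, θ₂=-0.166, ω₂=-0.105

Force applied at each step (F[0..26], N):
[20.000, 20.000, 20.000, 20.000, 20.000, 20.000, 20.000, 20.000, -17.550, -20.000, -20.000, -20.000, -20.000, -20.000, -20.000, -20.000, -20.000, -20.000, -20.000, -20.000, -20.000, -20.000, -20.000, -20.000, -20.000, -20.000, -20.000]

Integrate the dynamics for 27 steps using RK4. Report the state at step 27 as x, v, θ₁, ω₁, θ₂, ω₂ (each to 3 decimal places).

Answer: x=0.320, v=-2.820, θ₁=-1.322, ω₁=-2.755, θ₂=0.292, ω₂=4.526

Derivation:
apply F[0]=+20.000 → step 1: x=0.003, v=0.339, θ₁=0.039, ω₁=-0.475, θ₂=-0.169, ω₂=-0.220
apply F[1]=+20.000 → step 2: x=0.014, v=0.768, θ₁=0.025, ω₁=-0.950, θ₂=-0.175, ω₂=-0.327
apply F[2]=+20.000 → step 3: x=0.033, v=1.201, θ₁=0.001, ω₁=-1.439, θ₂=-0.182, ω₂=-0.415
apply F[3]=+20.000 → step 4: x=0.062, v=1.637, θ₁=-0.033, ω₁=-1.945, θ₂=-0.191, ω₂=-0.478
apply F[4]=+20.000 → step 5: x=0.099, v=2.076, θ₁=-0.077, ω₁=-2.471, θ₂=-0.201, ω₂=-0.512
apply F[5]=+20.000 → step 6: x=0.145, v=2.513, θ₁=-0.132, ω₁=-3.010, θ₂=-0.211, ω₂=-0.518
apply F[6]=+20.000 → step 7: x=0.199, v=2.939, θ₁=-0.197, ω₁=-3.550, θ₂=-0.222, ω₂=-0.511
apply F[7]=+20.000 → step 8: x=0.262, v=3.343, θ₁=-0.274, ω₁=-4.071, θ₂=-0.232, ω₂=-0.516
apply F[8]=-17.550 → step 9: x=0.325, v=2.974, θ₁=-0.351, ω₁=-3.728, θ₂=-0.242, ω₂=-0.506
apply F[9]=-20.000 → step 10: x=0.381, v=2.577, θ₁=-0.423, ω₁=-3.391, θ₂=-0.252, ω₂=-0.462
apply F[10]=-20.000 → step 11: x=0.428, v=2.203, θ₁=-0.487, ω₁=-3.115, θ₂=-0.260, ω₂=-0.378
apply F[11]=-20.000 → step 12: x=0.469, v=1.849, θ₁=-0.547, ω₁=-2.897, θ₂=-0.267, ω₂=-0.252
apply F[12]=-20.000 → step 13: x=0.503, v=1.511, θ₁=-0.604, ω₁=-2.729, θ₂=-0.270, ω₂=-0.087
apply F[13]=-20.000 → step 14: x=0.529, v=1.186, θ₁=-0.657, ω₁=-2.605, θ₂=-0.270, ω₂=0.114
apply F[14]=-20.000 → step 15: x=0.550, v=0.872, θ₁=-0.708, ω₁=-2.519, θ₂=-0.265, ω₂=0.350
apply F[15]=-20.000 → step 16: x=0.564, v=0.564, θ₁=-0.758, ω₁=-2.466, θ₂=-0.256, ω₂=0.615
apply F[16]=-20.000 → step 17: x=0.573, v=0.262, θ₁=-0.807, ω₁=-2.441, θ₂=-0.241, ω₂=0.908
apply F[17]=-20.000 → step 18: x=0.575, v=-0.038, θ₁=-0.856, ω₁=-2.439, θ₂=-0.219, ω₂=1.223
apply F[18]=-20.000 → step 19: x=0.571, v=-0.338, θ₁=-0.905, ω₁=-2.455, θ₂=-0.192, ω₂=1.559
apply F[19]=-20.000 → step 20: x=0.561, v=-0.639, θ₁=-0.954, ω₁=-2.486, θ₂=-0.157, ω₂=1.909
apply F[20]=-20.000 → step 21: x=0.546, v=-0.942, θ₁=-1.004, ω₁=-2.525, θ₂=-0.115, ω₂=2.271
apply F[21]=-20.000 → step 22: x=0.524, v=-1.249, θ₁=-1.055, ω₁=-2.569, θ₂=-0.066, ω₂=2.641
apply F[22]=-20.000 → step 23: x=0.496, v=-1.559, θ₁=-1.107, ω₁=-2.615, θ₂=-0.010, ω₂=3.015
apply F[23]=-20.000 → step 24: x=0.461, v=-1.873, θ₁=-1.160, ω₁=-2.659, θ₂=0.055, ω₂=3.391
apply F[24]=-20.000 → step 25: x=0.421, v=-2.188, θ₁=-1.213, ω₁=-2.698, θ₂=0.126, ω₂=3.767
apply F[25]=-20.000 → step 26: x=0.374, v=-2.505, θ₁=-1.267, ω₁=-2.730, θ₂=0.205, ω₂=4.146
apply F[26]=-20.000 → step 27: x=0.320, v=-2.820, θ₁=-1.322, ω₁=-2.755, θ₂=0.292, ω₂=4.526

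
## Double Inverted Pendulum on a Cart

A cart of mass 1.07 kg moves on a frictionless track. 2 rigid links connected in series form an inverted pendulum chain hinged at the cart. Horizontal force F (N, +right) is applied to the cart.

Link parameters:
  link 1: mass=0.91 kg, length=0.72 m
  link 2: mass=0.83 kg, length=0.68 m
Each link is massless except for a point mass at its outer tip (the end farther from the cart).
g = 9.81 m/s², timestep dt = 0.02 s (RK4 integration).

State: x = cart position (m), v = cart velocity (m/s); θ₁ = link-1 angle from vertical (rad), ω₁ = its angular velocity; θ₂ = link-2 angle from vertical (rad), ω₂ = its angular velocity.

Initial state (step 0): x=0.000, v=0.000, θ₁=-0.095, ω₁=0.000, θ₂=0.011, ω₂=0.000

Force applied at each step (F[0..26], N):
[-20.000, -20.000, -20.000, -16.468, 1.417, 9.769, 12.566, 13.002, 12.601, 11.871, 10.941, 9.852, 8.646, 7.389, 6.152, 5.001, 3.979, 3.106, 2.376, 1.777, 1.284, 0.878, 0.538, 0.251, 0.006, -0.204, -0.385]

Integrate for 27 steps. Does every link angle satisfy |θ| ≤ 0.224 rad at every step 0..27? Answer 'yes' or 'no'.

apply F[0]=-20.000 → step 1: x=-0.003, v=-0.340, θ₁=-0.091, ω₁=0.415, θ₂=0.012, ω₂=0.066
apply F[1]=-20.000 → step 2: x=-0.014, v=-0.684, θ₁=-0.078, ω₁=0.841, θ₂=0.014, ω₂=0.126
apply F[2]=-20.000 → step 3: x=-0.031, v=-1.035, θ₁=-0.057, ω₁=1.287, θ₂=0.017, ω₂=0.173
apply F[3]=-16.468 → step 4: x=-0.054, v=-1.330, θ₁=-0.028, ω₁=1.672, θ₂=0.020, ω₂=0.204
apply F[4]=+1.417 → step 5: x=-0.081, v=-1.301, θ₁=0.005, ω₁=1.622, θ₂=0.025, ω₂=0.218
apply F[5]=+9.769 → step 6: x=-0.105, v=-1.124, θ₁=0.035, ω₁=1.380, θ₂=0.029, ω₂=0.221
apply F[6]=+12.566 → step 7: x=-0.125, v=-0.904, θ₁=0.060, ω₁=1.092, θ₂=0.033, ω₂=0.212
apply F[7]=+13.002 → step 8: x=-0.141, v=-0.683, θ₁=0.079, ω₁=0.814, θ₂=0.037, ω₂=0.193
apply F[8]=+12.601 → step 9: x=-0.153, v=-0.476, θ₁=0.093, ω₁=0.564, θ₂=0.041, ω₂=0.166
apply F[9]=+11.871 → step 10: x=-0.160, v=-0.288, θ₁=0.102, ω₁=0.344, θ₂=0.044, ω₂=0.133
apply F[10]=+10.941 → step 11: x=-0.164, v=-0.119, θ₁=0.107, ω₁=0.155, θ₂=0.046, ω₂=0.098
apply F[11]=+9.852 → step 12: x=-0.165, v=0.028, θ₁=0.108, ω₁=-0.003, θ₂=0.048, ω₂=0.062
apply F[12]=+8.646 → step 13: x=-0.163, v=0.153, θ₁=0.107, ω₁=-0.131, θ₂=0.049, ω₂=0.028
apply F[13]=+7.389 → step 14: x=-0.159, v=0.256, θ₁=0.103, ω₁=-0.230, θ₂=0.049, ω₂=-0.005
apply F[14]=+6.152 → step 15: x=-0.153, v=0.338, θ₁=0.098, ω₁=-0.302, θ₂=0.049, ω₂=-0.034
apply F[15]=+5.001 → step 16: x=-0.146, v=0.401, θ₁=0.092, ω₁=-0.351, θ₂=0.048, ω₂=-0.060
apply F[16]=+3.979 → step 17: x=-0.138, v=0.447, θ₁=0.084, ω₁=-0.381, θ₂=0.046, ω₂=-0.083
apply F[17]=+3.106 → step 18: x=-0.128, v=0.480, θ₁=0.077, ω₁=-0.396, θ₂=0.044, ω₂=-0.102
apply F[18]=+2.376 → step 19: x=-0.118, v=0.501, θ₁=0.069, ω₁=-0.398, θ₂=0.042, ω₂=-0.118
apply F[19]=+1.777 → step 20: x=-0.108, v=0.514, θ₁=0.061, ω₁=-0.393, θ₂=0.040, ω₂=-0.131
apply F[20]=+1.284 → step 21: x=-0.098, v=0.520, θ₁=0.053, ω₁=-0.381, θ₂=0.037, ω₂=-0.141
apply F[21]=+0.878 → step 22: x=-0.088, v=0.521, θ₁=0.046, ω₁=-0.366, θ₂=0.034, ω₂=-0.149
apply F[22]=+0.538 → step 23: x=-0.077, v=0.518, θ₁=0.038, ω₁=-0.348, θ₂=0.031, ω₂=-0.154
apply F[23]=+0.251 → step 24: x=-0.067, v=0.512, θ₁=0.032, ω₁=-0.328, θ₂=0.028, ω₂=-0.157
apply F[24]=+0.006 → step 25: x=-0.057, v=0.503, θ₁=0.025, ω₁=-0.307, θ₂=0.025, ω₂=-0.158
apply F[25]=-0.204 → step 26: x=-0.047, v=0.492, θ₁=0.019, ω₁=-0.286, θ₂=0.022, ω₂=-0.157
apply F[26]=-0.385 → step 27: x=-0.037, v=0.479, θ₁=0.014, ω₁=-0.265, θ₂=0.019, ω₂=-0.156
Max |angle| over trajectory = 0.108 rad; bound = 0.224 → within bound.

Answer: yes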